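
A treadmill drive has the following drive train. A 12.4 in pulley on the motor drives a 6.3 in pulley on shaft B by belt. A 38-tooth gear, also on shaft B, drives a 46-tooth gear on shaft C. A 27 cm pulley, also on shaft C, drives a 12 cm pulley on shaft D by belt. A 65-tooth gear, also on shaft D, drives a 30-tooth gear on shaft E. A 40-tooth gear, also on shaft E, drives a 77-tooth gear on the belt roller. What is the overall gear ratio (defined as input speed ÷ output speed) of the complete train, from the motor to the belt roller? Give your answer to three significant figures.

0.243

Each stage contributes driven/driver: belt 6.3/12.4 = 0.50806, gear mesh 46/38 = 1.2105, belt 12/27 = 0.44444, gear mesh 30/65 = 0.46154, gear mesh 77/40 = 1.925.
Overall: 0.50806 × 1.2105 × 0.44444 × 0.46154 × 1.925 = 0.24286.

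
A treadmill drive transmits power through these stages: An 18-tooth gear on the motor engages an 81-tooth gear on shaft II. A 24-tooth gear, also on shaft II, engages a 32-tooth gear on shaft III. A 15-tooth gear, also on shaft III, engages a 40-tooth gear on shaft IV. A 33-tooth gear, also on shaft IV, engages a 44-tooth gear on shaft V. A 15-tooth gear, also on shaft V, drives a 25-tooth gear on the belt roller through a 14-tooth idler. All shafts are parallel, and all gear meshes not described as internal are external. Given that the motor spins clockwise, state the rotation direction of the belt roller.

the motor → shaft II: external mesh, 1 reversal → CCW.
shaft II → shaft III: external mesh, 1 reversal → CW.
shaft III → shaft IV: external mesh, 1 reversal → CCW.
shaft IV → shaft V: external mesh, 1 reversal → CW.
shaft V → the belt roller: driver → idler → driven is 2 external meshes, 2 reversals → CW.
6 reversals in total — an even number — so the belt roller turns the same way as the motor.

clockwise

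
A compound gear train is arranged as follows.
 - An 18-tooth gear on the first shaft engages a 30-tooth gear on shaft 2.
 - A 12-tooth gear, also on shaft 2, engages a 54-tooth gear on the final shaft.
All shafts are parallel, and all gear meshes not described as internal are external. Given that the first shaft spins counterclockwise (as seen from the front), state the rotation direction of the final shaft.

the first shaft → shaft 2: external mesh, 1 reversal → CW.
shaft 2 → the final shaft: external mesh, 1 reversal → CCW.
2 reversals in total — an even number — so the final shaft turns the same way as the first shaft.

counterclockwise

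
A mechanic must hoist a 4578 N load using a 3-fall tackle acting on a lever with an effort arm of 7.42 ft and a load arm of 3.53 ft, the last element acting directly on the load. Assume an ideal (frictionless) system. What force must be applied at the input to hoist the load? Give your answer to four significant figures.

726.0 N

Block-and-tackle MA = number of supporting rope parts = 3.
Lever MA = effort arm / load arm = 7.42/3.53 = 2.102.
Combined ideal MA = 3 × 2.102 = 6.3059.
Effort = load / MA = 4578 / 6.3059 = 725.98 N.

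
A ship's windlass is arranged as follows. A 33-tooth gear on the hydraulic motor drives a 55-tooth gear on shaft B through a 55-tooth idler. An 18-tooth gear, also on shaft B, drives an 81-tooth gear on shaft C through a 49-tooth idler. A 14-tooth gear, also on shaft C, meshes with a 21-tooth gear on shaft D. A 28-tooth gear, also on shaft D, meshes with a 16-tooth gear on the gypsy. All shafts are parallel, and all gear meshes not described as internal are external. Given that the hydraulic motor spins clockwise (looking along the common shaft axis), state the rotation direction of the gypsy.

the hydraulic motor → shaft B: driver → idler → driven is 2 external meshes, 2 reversals → CW.
shaft B → shaft C: driver → idler → driven is 2 external meshes, 2 reversals → CW.
shaft C → shaft D: external mesh, 1 reversal → CCW.
shaft D → the gypsy: external mesh, 1 reversal → CW.
6 reversals in total — an even number — so the gypsy turns the same way as the hydraulic motor.

clockwise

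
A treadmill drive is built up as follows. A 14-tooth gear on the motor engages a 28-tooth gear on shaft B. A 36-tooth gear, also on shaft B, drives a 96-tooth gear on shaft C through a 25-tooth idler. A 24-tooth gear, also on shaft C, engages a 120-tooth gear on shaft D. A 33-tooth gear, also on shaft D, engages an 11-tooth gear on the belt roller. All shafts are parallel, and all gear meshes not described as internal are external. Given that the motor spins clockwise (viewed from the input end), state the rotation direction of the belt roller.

anticlockwise

the motor → shaft B: external mesh, 1 reversal → CCW.
shaft B → shaft C: driver → idler → driven is 2 external meshes, 2 reversals → CCW.
shaft C → shaft D: external mesh, 1 reversal → CW.
shaft D → the belt roller: external mesh, 1 reversal → CCW.
5 reversals in total — an odd number — so the belt roller turns opposite to the motor.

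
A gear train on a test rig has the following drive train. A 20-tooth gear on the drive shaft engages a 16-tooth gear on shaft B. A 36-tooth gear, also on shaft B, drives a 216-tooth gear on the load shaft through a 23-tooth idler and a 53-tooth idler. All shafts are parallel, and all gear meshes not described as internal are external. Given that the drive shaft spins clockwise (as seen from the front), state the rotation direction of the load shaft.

the drive shaft → shaft B: external mesh, 1 reversal → CCW.
shaft B → the load shaft: driver → idler → idler → driven is 3 external meshes, 3 reversals → CW.
4 reversals in total — an even number — so the load shaft turns the same way as the drive shaft.

clockwise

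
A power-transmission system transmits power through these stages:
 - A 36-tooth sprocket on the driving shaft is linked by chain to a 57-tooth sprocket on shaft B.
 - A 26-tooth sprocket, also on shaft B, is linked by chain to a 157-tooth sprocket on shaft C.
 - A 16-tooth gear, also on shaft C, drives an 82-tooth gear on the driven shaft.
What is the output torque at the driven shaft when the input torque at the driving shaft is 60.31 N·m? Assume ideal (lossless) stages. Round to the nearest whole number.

2955 N·m

After the chain (57/36): 60.31 × 1.5833 = 95.491 N·m
After the chain (157/26): 95.491 × 6.0385 = 576.62 N·m
After the gear mesh (82/16): 576.62 × 5.125 = 2955.2 N·m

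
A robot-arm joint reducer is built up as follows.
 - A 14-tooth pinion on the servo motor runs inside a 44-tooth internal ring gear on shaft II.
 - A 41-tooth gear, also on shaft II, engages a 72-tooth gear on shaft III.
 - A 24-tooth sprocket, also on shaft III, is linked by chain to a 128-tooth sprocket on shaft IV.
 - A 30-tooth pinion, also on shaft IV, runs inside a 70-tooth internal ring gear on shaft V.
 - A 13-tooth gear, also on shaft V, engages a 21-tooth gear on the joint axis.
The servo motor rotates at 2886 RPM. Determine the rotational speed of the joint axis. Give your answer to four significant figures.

26.01 RPM

internal gear 44/14 = 3.1429 → 2886/3.1429 = 918.27 RPM
gear mesh 72/41 = 1.7561 → 918.27/1.7561 = 522.91 RPM
chain 128/24 = 5.3333 → 522.91/5.3333 = 98.045 RPM
internal gear 70/30 = 2.3333 → 98.045/2.3333 = 42.019 RPM
gear mesh 21/13 = 1.6154 → 42.019/1.6154 = 26.012 RPM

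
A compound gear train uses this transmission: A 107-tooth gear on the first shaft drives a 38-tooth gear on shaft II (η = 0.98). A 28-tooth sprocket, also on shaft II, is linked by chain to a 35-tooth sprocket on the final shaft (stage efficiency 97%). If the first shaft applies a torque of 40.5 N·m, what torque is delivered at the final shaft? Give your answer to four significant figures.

17.09 N·m

Gear mesh: ratio = 38/107 = 0.35514; torque at shaft II = 40.5 × 0.35514 × 0.98 = 14.096 N·m.
Chain: ratio = 35/28 = 1.25; torque at the final shaft = 14.096 × 1.25 × 0.97 = 17.091 N·m.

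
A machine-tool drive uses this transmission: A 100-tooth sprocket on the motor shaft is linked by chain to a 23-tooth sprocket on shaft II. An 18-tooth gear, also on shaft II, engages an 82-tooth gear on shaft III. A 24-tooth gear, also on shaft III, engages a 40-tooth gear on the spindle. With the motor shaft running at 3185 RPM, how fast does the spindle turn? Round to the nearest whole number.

chain 23/100 = 0.23 → 3185/0.23 = 13848 RPM
gear mesh 82/18 = 4.5556 → 13848/4.5556 = 3039.8 RPM
gear mesh 40/24 = 1.6667 → 3039.8/1.6667 = 1823.9 RPM

1824 RPM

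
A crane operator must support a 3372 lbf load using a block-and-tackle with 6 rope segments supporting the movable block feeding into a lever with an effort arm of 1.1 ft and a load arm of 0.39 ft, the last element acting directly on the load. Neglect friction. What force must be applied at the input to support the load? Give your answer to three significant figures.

199 lbf

Block-and-tackle MA = number of supporting rope parts = 6.
Lever MA = effort arm / load arm = 1.1/0.39 = 2.8205.
Combined ideal MA = 6 × 2.8205 = 16.923.
Effort = load / MA = 3372 / 16.923 = 199.25 lbf.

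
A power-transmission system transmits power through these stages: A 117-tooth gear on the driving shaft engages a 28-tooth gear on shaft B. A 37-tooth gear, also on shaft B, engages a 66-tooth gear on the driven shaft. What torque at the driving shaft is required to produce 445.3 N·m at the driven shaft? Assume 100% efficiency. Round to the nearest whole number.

Overall ratio R = 0.23932 × 1.7838 = 0.42689.
Input torque = output torque / R = 445.3 / 0.42689 = 1043.1 N·m.

1043 N·m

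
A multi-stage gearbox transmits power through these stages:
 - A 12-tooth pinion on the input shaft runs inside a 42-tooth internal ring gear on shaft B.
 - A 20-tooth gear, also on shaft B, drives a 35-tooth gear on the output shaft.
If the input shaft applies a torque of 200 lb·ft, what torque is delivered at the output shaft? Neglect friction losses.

1225 lb·ft

After the internal gear (42/12): 200 × 3.5 = 700 lb·ft
After the gear mesh (35/20): 700 × 1.75 = 1225 lb·ft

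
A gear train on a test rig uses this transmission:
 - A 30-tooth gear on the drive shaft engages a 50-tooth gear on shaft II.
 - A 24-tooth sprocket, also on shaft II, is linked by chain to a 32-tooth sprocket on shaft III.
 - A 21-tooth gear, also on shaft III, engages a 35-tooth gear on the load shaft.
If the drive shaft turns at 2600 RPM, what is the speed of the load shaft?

702 RPM

Gear mesh: ratio = 50/30 = 1.6667, so shaft II turns at 2600 / 1.6667 = 1560 RPM.
Chain: ratio = 32/24 = 1.3333, so shaft III turns at 1560 / 1.3333 = 1170 RPM.
Gear mesh: ratio = 35/21 = 1.6667, so the load shaft turns at 1170 / 1.6667 = 702 RPM.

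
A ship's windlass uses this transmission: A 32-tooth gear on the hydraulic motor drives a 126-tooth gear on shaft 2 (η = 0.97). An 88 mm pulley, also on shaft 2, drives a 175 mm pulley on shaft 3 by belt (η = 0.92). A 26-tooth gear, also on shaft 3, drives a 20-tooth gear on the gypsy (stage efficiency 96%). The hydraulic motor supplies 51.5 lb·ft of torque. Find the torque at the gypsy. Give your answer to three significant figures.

Gear mesh: ratio = 126/32 = 3.9375; torque at shaft 2 = 51.5 × 3.9375 × 0.97 = 196.7 lb·ft.
Belt: ratio = 175/88 = 1.9886; torque at shaft 3 = 196.7 × 1.9886 × 0.92 = 359.87 lb·ft.
Gear mesh: ratio = 20/26 = 0.76923; torque at the gypsy = 359.87 × 0.76923 × 0.96 = 265.75 lb·ft.

266 lb·ft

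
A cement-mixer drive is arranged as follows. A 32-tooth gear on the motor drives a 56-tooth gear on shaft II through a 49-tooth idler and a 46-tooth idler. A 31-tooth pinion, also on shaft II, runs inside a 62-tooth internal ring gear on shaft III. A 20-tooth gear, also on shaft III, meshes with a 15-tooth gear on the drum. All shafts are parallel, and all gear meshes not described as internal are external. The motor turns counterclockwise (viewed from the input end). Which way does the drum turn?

counterclockwise

the motor → shaft II: driver → idler → idler → driven is 3 external meshes, 3 reversals → CW.
shaft II → shaft III: internal mesh, same direction → CW.
shaft III → the drum: external mesh, 1 reversal → CCW.
4 reversals in total — an even number — so the drum turns the same way as the motor.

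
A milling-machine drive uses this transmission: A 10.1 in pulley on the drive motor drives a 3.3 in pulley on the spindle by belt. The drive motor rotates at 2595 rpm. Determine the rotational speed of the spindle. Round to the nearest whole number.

7942 rpm

belt 3.3/10.1 = 0.32673 → 2595/0.32673 = 7942.3 rpm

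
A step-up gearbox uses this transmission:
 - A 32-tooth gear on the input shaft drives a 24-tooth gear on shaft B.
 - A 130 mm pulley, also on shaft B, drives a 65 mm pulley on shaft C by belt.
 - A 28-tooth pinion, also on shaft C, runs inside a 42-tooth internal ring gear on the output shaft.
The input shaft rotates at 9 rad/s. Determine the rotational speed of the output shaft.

16 rad/s

the input shaft → shaft B (gear mesh, 24/32): 9 ÷ 0.75 = 12 rad/s
shaft B → shaft C (belt, 65/130): 12 ÷ 0.5 = 24 rad/s
shaft C → the output shaft (internal gear, 42/28): 24 ÷ 1.5 = 16 rad/s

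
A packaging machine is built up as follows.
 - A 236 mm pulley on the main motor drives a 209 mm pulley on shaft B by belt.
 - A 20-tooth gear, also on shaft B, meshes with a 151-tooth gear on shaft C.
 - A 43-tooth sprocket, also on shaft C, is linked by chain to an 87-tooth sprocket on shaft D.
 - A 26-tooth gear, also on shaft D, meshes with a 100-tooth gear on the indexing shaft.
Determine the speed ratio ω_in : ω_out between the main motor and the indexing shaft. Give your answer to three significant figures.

52.0

Each stage contributes driven/driver: belt 209/236 = 0.88559, gear mesh 151/20 = 7.55, chain 87/43 = 2.0233, gear mesh 100/26 = 3.8462.
Overall: 0.88559 × 7.55 × 2.0233 × 3.8462 = 52.031.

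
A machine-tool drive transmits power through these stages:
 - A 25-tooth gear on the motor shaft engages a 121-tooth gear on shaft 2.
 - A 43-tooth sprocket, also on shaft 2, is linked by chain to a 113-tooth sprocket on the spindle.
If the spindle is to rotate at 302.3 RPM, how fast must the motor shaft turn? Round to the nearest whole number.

3845 RPM

Overall ratio R = 4.84 × 2.6279 = 12.719.
Required input speed = output speed × R = 302.3 × 12.719 = 3845 RPM.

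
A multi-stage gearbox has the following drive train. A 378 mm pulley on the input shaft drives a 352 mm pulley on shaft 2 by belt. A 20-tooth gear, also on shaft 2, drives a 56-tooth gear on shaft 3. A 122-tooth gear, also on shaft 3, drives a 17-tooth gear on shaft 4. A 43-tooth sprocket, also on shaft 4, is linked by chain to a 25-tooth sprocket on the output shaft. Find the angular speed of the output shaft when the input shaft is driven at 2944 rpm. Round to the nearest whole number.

belt 352/378 = 0.93122 → 2944/0.93122 = 3161.5 rpm
gear mesh 56/20 = 2.8 → 3161.5/2.8 = 1129.1 rpm
gear mesh 17/122 = 0.13934 → 1129.1/0.13934 = 8102.9 rpm
chain 25/43 = 0.5814 → 8102.9/0.5814 = 13937 rpm

13937 rpm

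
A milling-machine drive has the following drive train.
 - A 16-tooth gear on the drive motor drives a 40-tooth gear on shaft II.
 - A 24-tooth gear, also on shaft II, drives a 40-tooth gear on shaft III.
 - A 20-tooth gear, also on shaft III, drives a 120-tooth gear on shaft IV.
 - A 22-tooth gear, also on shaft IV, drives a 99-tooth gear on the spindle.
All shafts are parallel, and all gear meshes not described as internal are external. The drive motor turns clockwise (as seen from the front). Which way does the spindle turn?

clockwise

the drive motor → shaft II: external mesh, 1 reversal → CCW.
shaft II → shaft III: external mesh, 1 reversal → CW.
shaft III → shaft IV: external mesh, 1 reversal → CCW.
shaft IV → the spindle: external mesh, 1 reversal → CW.
4 reversals in total — an even number — so the spindle turns the same way as the drive motor.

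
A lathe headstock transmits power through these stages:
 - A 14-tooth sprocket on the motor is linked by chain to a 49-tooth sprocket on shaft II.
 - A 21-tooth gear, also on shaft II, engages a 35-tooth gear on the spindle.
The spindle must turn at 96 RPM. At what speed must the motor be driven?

560 RPM

Overall ratio R = 3.5 × 1.6667 = 5.8333.
Required input speed = output speed × R = 96 × 5.8333 = 560 RPM.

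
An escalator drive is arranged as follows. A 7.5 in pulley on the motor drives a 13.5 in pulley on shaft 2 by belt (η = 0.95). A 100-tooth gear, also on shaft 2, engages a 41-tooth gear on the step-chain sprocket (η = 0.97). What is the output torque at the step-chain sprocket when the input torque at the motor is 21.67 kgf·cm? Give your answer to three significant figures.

belt 13.5/7.5 = 1.8 → τ = 21.67·1.8·0.95 = 37.056 kgf·cm
gear mesh 41/100 = 0.41 → τ = 37.056·0.41·0.97 = 14.737 kgf·cm

14.7 kgf·cm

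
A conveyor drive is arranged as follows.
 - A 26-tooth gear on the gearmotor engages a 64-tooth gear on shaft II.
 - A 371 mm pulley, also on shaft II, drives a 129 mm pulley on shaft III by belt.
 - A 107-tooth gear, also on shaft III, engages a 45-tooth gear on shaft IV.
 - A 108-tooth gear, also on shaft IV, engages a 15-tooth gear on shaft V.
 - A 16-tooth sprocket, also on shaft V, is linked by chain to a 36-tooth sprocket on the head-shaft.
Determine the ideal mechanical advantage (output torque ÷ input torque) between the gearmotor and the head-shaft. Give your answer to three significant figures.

0.112

Each stage contributes driven/driver: gear mesh 64/26 = 2.4615, belt 129/371 = 0.34771, gear mesh 45/107 = 0.42056, gear mesh 15/108 = 0.13889, chain 36/16 = 2.25.
Overall: 2.4615 × 0.34771 × 0.42056 × 0.13889 × 2.25 = 0.11249.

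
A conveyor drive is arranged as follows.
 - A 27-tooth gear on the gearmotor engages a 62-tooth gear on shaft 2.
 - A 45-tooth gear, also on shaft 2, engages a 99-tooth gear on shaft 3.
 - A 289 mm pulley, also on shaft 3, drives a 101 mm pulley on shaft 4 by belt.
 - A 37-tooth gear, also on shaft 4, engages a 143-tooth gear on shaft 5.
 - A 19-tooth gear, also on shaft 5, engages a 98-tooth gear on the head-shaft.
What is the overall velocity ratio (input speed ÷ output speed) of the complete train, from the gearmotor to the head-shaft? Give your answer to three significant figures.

35.2

Each stage contributes driven/driver: gear mesh 62/27 = 2.2963, gear mesh 99/45 = 2.2, belt 101/289 = 0.34948, gear mesh 143/37 = 3.8649, gear mesh 98/19 = 5.1579.
Overall: 2.2963 × 2.2 × 0.34948 × 3.8649 × 5.1579 = 35.195.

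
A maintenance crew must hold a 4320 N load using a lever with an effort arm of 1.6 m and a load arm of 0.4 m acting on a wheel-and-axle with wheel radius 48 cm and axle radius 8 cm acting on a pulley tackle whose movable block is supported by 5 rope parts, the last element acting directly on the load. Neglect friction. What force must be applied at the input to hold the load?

36 N

Lever MA = effort arm / load arm = 1.6/0.4 = 4.
Wheel-and-axle MA = R/r = 48/8 = 6.
Block-and-tackle MA = number of supporting rope parts = 5.
Combined ideal MA = 4 × 6 × 5 = 120.
Effort = load / MA = 4320 / 120 = 36 N.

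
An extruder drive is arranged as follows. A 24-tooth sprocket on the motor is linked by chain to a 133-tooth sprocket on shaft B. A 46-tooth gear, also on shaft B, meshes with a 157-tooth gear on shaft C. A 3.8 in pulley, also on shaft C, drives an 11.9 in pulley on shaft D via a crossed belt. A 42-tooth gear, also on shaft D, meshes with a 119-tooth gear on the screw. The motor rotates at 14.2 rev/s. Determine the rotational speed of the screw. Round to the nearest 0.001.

0.085 rev/s

the motor → shaft B (chain, 133/24): 14.2 ÷ 5.5417 = 2.5624 rev/s
shaft B → shaft C (gear mesh, 157/46): 2.5624 ÷ 3.413 = 0.75077 rev/s
shaft C → shaft D (belt, 11.9/3.8): 0.75077 ÷ 3.1316 = 0.23974 rev/s
shaft D → the screw (gear mesh, 119/42): 0.23974 ÷ 2.8333 = 0.084615 rev/s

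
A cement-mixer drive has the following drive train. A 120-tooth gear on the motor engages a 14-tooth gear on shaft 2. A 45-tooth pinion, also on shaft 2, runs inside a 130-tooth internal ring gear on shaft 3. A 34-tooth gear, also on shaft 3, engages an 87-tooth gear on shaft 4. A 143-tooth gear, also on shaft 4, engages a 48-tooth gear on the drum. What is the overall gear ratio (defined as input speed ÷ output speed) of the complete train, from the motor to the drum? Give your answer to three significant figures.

Each stage contributes driven/driver: gear mesh 14/120 = 0.11667, internal gear 130/45 = 2.8889, gear mesh 87/34 = 2.5588, gear mesh 48/143 = 0.33566.
Overall: 0.11667 × 2.8889 × 2.5588 × 0.33566 = 0.28948.

0.289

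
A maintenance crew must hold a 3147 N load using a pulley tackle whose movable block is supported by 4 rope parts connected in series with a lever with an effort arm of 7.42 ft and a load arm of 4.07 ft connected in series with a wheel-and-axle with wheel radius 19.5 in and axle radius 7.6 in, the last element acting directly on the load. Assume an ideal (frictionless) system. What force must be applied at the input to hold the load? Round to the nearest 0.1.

Block-and-tackle MA = number of supporting rope parts = 4.
Lever MA = effort arm / load arm = 7.42/4.07 = 1.8231.
Wheel-and-axle MA = R/r = 19.5/7.6 = 2.5658.
Combined ideal MA = 4 × 1.8231 × 2.5658 = 18.711.
Effort = load / MA = 3147 / 18.711 = 168.19 N.

168.2 N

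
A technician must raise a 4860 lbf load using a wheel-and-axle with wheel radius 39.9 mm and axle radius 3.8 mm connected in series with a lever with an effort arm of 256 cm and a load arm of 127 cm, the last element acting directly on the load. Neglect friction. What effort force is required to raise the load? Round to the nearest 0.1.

Wheel-and-axle MA = R/r = 39.9/3.8 = 10.5.
Lever MA = effort arm / load arm = 256/127 = 2.0157.
Combined ideal MA = 10.5 × 2.0157 = 21.165.
Effort = load / MA = 4860 / 21.165 = 229.62 lbf.

229.6 lbf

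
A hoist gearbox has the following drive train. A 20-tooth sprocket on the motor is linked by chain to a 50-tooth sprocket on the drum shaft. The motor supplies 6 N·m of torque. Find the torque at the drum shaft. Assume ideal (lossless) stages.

15 N·m

After the chain (50/20): 6 × 2.5 = 15 N·m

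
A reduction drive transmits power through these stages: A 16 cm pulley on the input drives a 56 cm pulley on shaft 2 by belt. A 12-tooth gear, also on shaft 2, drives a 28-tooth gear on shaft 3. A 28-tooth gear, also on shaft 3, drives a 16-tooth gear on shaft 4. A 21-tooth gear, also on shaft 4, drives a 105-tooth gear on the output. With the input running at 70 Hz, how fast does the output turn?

3 Hz

the input → shaft 2 (belt, 56/16): 70 ÷ 3.5 = 20 Hz
shaft 2 → shaft 3 (gear mesh, 28/12): 20 ÷ 2.3333 = 8.5714 Hz
shaft 3 → shaft 4 (gear mesh, 16/28): 8.5714 ÷ 0.57143 = 15 Hz
shaft 4 → the output (gear mesh, 105/21): 15 ÷ 5 = 3 Hz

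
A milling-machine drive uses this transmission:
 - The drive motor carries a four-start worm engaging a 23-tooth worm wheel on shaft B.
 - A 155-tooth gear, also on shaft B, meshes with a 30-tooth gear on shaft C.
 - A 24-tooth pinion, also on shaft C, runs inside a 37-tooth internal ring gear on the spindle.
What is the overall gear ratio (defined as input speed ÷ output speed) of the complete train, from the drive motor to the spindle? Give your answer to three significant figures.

1.72

Each stage contributes driven/driver: worm 23/4 = 5.75, gear mesh 30/155 = 0.19355, internal gear 37/24 = 1.5417.
Overall: 5.75 × 0.19355 × 1.5417 = 1.7157.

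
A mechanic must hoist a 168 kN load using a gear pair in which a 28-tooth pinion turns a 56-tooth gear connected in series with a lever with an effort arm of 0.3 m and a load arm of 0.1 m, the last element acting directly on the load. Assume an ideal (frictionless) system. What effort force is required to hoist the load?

Gear pair MA = 56/28 = 2.
Lever MA = effort arm / load arm = 0.3/0.1 = 3.
Combined ideal MA = 2 × 3 = 6.
Effort = load / MA = 168 / 6 = 28 kN.

28 kN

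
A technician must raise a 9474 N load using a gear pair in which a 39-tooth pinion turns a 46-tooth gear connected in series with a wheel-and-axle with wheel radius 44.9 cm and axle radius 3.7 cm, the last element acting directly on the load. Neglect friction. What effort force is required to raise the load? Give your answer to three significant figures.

662 N

Gear pair MA = 46/39 = 1.1795.
Wheel-and-axle MA = R/r = 44.9/3.7 = 12.135.
Combined ideal MA = 1.1795 × 12.135 = 14.313.
Effort = load / MA = 9474 / 14.313 = 661.9 N.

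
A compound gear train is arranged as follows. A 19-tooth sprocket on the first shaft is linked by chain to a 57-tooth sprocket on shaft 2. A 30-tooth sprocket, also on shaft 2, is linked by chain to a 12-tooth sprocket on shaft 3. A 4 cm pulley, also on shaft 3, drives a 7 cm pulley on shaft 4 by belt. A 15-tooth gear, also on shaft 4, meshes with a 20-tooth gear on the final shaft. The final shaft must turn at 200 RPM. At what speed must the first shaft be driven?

560 RPM

Overall ratio R = 3 × 0.4 × 1.75 × 1.3333 = 2.8.
Required input speed = output speed × R = 200 × 2.8 = 560 RPM.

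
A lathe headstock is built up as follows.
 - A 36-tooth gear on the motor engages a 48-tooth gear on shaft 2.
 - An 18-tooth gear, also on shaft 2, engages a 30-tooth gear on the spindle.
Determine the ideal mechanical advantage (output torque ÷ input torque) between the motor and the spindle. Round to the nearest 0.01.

Each stage contributes driven/driver: gear mesh 48/36 = 1.3333, gear mesh 30/18 = 1.6667.
Overall: 1.3333 × 1.6667 = 2.2222.

2.22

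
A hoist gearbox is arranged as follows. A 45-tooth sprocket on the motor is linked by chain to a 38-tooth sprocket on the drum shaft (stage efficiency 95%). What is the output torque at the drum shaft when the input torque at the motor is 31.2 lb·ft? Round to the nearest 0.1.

Chain: ratio = 38/45 = 0.84444; torque at the drum shaft = 31.2 × 0.84444 × 0.95 = 25.029 lb·ft.

25.0 lb·ft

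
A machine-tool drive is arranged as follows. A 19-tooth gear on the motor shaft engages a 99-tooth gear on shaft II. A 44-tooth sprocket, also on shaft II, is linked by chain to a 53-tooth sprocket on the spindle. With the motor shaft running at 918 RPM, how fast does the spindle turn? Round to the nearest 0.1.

gear mesh 99/19 = 5.2105 → 918/5.2105 = 176.18 RPM
chain 53/44 = 1.2045 → 176.18/1.2045 = 146.26 RPM

146.3 RPM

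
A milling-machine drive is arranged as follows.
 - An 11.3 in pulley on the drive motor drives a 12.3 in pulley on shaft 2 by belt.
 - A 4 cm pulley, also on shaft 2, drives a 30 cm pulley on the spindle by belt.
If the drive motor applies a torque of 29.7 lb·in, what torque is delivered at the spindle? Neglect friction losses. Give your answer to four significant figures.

242.5 lb·in

After the belt (12.3/11.3): 29.7 × 1.0885 = 32.328 lb·in
After the belt (30/4): 32.328 × 7.5 = 242.46 lb·in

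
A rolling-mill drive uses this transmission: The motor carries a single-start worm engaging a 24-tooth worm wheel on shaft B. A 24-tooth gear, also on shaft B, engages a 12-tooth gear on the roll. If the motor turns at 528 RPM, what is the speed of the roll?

44 RPM

Worm: ratio = 24/1 = 24, so shaft B turns at 528 / 24 = 22 RPM.
Gear mesh: ratio = 12/24 = 0.5, so the roll turns at 22 / 0.5 = 44 RPM.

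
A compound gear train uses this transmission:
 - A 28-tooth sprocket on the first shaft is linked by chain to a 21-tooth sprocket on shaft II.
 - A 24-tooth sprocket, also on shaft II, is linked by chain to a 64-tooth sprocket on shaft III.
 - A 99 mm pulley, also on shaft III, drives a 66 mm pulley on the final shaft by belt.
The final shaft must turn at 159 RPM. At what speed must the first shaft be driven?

212 RPM

Overall ratio R = 0.75 × 2.6667 × 0.66667 = 1.3333.
Required input speed = output speed × R = 159 × 1.3333 = 212 RPM.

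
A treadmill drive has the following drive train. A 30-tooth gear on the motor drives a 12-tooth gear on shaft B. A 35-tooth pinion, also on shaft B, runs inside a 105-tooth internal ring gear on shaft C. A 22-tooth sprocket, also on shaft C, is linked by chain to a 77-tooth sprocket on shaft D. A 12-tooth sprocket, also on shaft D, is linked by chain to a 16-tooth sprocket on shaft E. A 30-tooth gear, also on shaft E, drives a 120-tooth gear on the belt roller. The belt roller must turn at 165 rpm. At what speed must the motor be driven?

3696 rpm

Overall ratio R = 0.4 × 3 × 3.5 × 1.3333 × 4 = 22.4.
Required input speed = output speed × R = 165 × 22.4 = 3696 rpm.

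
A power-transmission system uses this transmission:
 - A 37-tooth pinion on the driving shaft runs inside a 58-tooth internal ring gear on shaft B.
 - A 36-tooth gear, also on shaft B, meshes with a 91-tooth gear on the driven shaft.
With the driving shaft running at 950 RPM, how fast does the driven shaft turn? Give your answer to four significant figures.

239.7 RPM

Internal gear: ratio = 58/37 = 1.5676, so shaft B turns at 950 / 1.5676 = 606.03 RPM.
Gear mesh: ratio = 91/36 = 2.5278, so the driven shaft turns at 606.03 / 2.5278 = 239.75 RPM.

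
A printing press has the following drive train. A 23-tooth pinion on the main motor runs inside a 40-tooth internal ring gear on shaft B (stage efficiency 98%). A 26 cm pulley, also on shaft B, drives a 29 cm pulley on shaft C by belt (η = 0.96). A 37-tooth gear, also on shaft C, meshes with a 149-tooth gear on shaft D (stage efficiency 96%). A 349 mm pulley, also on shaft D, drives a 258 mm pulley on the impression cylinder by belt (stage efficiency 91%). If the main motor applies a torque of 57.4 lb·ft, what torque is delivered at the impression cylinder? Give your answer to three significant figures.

272 lb·ft

Internal gear: ratio = 40/23 = 1.7391; torque at shaft B = 57.4 × 1.7391 × 0.98 = 97.83 lb·ft.
Belt: ratio = 29/26 = 1.1154; torque at shaft C = 97.83 × 1.1154 × 0.96 = 104.75 lb·ft.
Gear mesh: ratio = 149/37 = 4.027; torque at shaft D = 104.75 × 4.027 × 0.96 = 404.97 lb·ft.
Belt: ratio = 258/349 = 0.73926; torque at the impression cylinder = 404.97 × 0.73926 × 0.91 = 272.43 lb·ft.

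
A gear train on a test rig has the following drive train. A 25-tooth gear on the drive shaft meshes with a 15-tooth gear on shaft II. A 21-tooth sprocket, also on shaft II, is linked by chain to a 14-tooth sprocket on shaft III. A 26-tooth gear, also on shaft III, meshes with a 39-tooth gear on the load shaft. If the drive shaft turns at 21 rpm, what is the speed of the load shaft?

the drive shaft → shaft II (gear mesh, 15/25): 21 ÷ 0.6 = 35 rpm
shaft II → shaft III (chain, 14/21): 35 ÷ 0.66667 = 52.5 rpm
shaft III → the load shaft (gear mesh, 39/26): 52.5 ÷ 1.5 = 35 rpm

35 rpm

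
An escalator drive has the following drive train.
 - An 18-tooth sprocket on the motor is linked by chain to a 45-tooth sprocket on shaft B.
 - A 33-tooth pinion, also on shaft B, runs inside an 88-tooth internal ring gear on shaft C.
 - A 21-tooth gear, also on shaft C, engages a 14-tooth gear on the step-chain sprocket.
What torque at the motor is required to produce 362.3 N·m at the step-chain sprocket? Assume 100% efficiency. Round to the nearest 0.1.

Overall ratio R = 2.5 × 2.6667 × 0.66667 = 4.4444.
Input torque = output torque / R = 362.3 / 4.4444 = 81.517 N·m.

81.5 N·m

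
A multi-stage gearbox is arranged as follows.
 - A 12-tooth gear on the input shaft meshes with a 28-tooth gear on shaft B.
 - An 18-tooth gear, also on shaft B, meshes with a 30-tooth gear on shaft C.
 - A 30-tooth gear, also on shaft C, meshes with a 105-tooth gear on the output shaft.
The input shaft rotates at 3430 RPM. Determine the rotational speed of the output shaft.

gear mesh 28/12 = 2.3333 → 3430/2.3333 = 1470 RPM
gear mesh 30/18 = 1.6667 → 1470/1.6667 = 882 RPM
gear mesh 105/30 = 3.5 → 882/3.5 = 252 RPM

252 RPM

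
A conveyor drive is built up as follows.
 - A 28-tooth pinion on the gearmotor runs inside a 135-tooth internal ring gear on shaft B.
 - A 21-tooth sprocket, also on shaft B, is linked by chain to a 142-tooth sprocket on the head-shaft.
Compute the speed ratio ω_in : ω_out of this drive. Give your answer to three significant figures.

Each stage contributes driven/driver: internal gear 135/28 = 4.8214, chain 142/21 = 6.7619.
Overall: 4.8214 × 6.7619 = 32.602.

32.6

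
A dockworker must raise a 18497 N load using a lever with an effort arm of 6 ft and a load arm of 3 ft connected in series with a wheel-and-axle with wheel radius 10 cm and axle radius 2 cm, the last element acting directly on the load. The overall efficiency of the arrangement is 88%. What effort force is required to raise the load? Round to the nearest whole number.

2102 N

Lever MA = effort arm / load arm = 6/3 = 2.
Wheel-and-axle MA = R/r = 10/2 = 5.
Combined ideal MA = 2 × 5 = 10.
Actual MA = 10 × 0.88 = 8.8.
Effort = load / actual MA = 18497 / 8.8 = 2101.9 N.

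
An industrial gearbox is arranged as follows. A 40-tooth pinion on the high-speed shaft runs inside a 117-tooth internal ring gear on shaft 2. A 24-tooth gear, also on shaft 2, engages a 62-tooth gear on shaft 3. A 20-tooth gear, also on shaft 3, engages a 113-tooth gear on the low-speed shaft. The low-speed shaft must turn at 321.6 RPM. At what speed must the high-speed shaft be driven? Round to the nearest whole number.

Overall ratio R = 2.925 × 2.5833 × 5.65 = 42.693.
Required input speed = output speed × R = 321.6 × 42.693 = 13730 RPM.

13730 RPM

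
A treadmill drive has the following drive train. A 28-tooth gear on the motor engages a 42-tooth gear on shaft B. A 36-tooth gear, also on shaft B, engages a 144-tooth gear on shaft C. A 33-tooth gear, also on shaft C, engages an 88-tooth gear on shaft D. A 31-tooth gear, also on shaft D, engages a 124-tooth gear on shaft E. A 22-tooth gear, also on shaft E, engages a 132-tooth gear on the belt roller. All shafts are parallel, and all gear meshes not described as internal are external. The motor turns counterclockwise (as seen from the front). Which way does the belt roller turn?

the motor → shaft B: external mesh, 1 reversal → CW.
shaft B → shaft C: external mesh, 1 reversal → CCW.
shaft C → shaft D: external mesh, 1 reversal → CW.
shaft D → shaft E: external mesh, 1 reversal → CCW.
shaft E → the belt roller: external mesh, 1 reversal → CW.
5 reversals in total — an odd number — so the belt roller turns opposite to the motor.

clockwise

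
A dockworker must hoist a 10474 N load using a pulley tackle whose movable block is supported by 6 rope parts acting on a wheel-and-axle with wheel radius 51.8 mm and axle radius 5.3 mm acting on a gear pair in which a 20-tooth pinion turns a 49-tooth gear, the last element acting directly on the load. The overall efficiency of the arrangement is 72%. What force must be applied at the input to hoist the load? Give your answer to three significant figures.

101 N

Block-and-tackle MA = number of supporting rope parts = 6.
Wheel-and-axle MA = R/r = 51.8/5.3 = 9.7736.
Gear pair MA = 49/20 = 2.45.
Combined ideal MA = 6 × 9.7736 × 2.45 = 143.67.
Actual MA = 143.67 × 0.72 = 103.44.
Effort = load / actual MA = 10474 / 103.44 = 101.25 N.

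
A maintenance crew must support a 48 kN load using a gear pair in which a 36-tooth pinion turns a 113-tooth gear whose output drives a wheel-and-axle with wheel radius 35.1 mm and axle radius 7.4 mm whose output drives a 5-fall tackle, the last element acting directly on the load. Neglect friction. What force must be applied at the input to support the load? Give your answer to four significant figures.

Gear pair MA = 113/36 = 3.1389.
Wheel-and-axle MA = R/r = 35.1/7.4 = 4.7432.
Block-and-tackle MA = number of supporting rope parts = 5.
Combined ideal MA = 3.1389 × 4.7432 × 5 = 74.443.
Effort = load / MA = 48 / 74.443 = 0.64479 kN.

0.6448 kN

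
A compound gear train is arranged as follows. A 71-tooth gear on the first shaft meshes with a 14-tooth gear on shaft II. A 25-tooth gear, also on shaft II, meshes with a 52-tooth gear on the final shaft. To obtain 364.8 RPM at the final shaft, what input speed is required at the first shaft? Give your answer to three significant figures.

150 RPM

Overall ratio R = 0.19718 × 2.08 = 0.41014.
Required input speed = output speed × R = 364.8 × 0.41014 = 149.62 RPM.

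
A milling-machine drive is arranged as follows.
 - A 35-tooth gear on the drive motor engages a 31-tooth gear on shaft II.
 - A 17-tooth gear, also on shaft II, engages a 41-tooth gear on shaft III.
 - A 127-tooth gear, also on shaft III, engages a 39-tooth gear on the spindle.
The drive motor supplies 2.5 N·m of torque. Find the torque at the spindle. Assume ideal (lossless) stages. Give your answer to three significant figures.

1.64 N·m

gear mesh 31/35 = 0.88571 → τ = 2.5·0.88571 = 2.2143 N·m
gear mesh 41/17 = 2.4118 → τ = 2.2143·2.4118 = 5.3403 N·m
gear mesh 39/127 = 0.30709 → τ = 5.3403·0.30709 = 1.6399 N·m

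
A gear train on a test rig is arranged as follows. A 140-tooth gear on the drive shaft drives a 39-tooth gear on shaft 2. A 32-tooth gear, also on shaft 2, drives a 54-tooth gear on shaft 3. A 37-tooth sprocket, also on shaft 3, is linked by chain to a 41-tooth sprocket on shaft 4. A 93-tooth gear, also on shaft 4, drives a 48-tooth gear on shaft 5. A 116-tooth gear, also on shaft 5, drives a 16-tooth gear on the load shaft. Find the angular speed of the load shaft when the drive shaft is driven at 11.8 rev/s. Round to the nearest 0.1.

gear mesh 39/140 = 0.27857 → 11.8/0.27857 = 42.359 rev/s
gear mesh 54/32 = 1.6875 → 42.359/1.6875 = 25.102 rev/s
chain 41/37 = 1.1081 → 25.102/1.1081 = 22.653 rev/s
gear mesh 48/93 = 0.51613 → 22.653/0.51613 = 43.89 rev/s
gear mesh 16/116 = 0.13793 → 43.89/0.13793 = 318.2 rev/s

318.2 rev/s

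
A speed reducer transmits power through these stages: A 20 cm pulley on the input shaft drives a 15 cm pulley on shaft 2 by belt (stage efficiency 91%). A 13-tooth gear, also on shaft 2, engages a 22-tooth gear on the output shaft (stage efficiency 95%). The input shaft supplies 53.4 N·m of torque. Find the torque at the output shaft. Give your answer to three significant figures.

58.6 N·m

After the belt (15/20): 53.4 × 0.75 × 0.91 = 36.445 N·m
After the gear mesh (22/13): 36.445 × 1.6923 × 0.95 = 58.593 N·m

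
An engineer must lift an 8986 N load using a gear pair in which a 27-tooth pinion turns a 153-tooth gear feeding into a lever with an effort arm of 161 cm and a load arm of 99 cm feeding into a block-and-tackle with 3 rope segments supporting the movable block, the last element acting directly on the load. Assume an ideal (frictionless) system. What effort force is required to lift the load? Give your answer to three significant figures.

Gear pair MA = 153/27 = 5.6667.
Lever MA = effort arm / load arm = 161/99 = 1.6263.
Block-and-tackle MA = number of supporting rope parts = 3.
Combined ideal MA = 5.6667 × 1.6263 × 3 = 27.646.
Effort = load / MA = 8986 / 27.646 = 325.03 N.

325 N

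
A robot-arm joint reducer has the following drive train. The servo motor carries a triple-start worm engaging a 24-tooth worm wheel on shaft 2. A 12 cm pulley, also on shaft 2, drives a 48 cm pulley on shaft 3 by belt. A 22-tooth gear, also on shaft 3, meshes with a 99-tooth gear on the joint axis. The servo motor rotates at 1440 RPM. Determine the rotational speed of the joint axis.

10 RPM

worm 24/3 = 8 → 1440/8 = 180 RPM
belt 48/12 = 4 → 180/4 = 45 RPM
gear mesh 99/22 = 4.5 → 45/4.5 = 10 RPM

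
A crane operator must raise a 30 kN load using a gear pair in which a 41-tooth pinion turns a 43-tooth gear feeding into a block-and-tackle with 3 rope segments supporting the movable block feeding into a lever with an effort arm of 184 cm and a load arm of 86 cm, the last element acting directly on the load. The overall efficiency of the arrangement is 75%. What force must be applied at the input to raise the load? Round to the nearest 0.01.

Gear pair MA = 43/41 = 1.0488.
Block-and-tackle MA = number of supporting rope parts = 3.
Lever MA = effort arm / load arm = 184/86 = 2.1395.
Combined ideal MA = 1.0488 × 3 × 2.1395 = 6.7317.
Actual MA = 6.7317 × 0.75 = 5.0488.
Effort = load / actual MA = 30 / 5.0488 = 5.942 kN.

5.94 kN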